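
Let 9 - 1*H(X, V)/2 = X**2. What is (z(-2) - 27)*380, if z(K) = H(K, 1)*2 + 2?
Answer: -1900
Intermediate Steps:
H(X, V) = 18 - 2*X**2
z(K) = 38 - 4*K**2 (z(K) = (18 - 2*K**2)*2 + 2 = (36 - 4*K**2) + 2 = 38 - 4*K**2)
(z(-2) - 27)*380 = ((38 - 4*(-2)**2) - 27)*380 = ((38 - 4*4) - 27)*380 = ((38 - 16) - 27)*380 = (22 - 27)*380 = -5*380 = -1900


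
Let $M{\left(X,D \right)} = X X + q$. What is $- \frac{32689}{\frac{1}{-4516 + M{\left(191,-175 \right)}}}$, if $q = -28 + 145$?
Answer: $-1048728498$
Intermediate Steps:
$q = 117$
$M{\left(X,D \right)} = 117 + X^{2}$ ($M{\left(X,D \right)} = X X + 117 = X^{2} + 117 = 117 + X^{2}$)
$- \frac{32689}{\frac{1}{-4516 + M{\left(191,-175 \right)}}} = - \frac{32689}{\frac{1}{-4516 + \left(117 + 191^{2}\right)}} = - \frac{32689}{\frac{1}{-4516 + \left(117 + 36481\right)}} = - \frac{32689}{\frac{1}{-4516 + 36598}} = - \frac{32689}{\frac{1}{32082}} = - 32689 \frac{1}{\frac{1}{32082}} = \left(-32689\right) 32082 = -1048728498$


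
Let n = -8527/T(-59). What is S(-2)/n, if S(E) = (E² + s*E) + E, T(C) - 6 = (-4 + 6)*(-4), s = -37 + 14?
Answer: 96/8527 ≈ 0.011258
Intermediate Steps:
s = -23
T(C) = -2 (T(C) = 6 + (-4 + 6)*(-4) = 6 + 2*(-4) = 6 - 8 = -2)
S(E) = E² - 22*E (S(E) = (E² - 23*E) + E = E² - 22*E)
n = 8527/2 (n = -8527/(-2) = -8527*(-½) = 8527/2 ≈ 4263.5)
S(-2)/n = (-2*(-22 - 2))/(8527/2) = -2*(-24)*(2/8527) = 48*(2/8527) = 96/8527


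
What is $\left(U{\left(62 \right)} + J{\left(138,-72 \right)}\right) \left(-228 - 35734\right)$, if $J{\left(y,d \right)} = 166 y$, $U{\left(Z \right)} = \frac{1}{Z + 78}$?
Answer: $- \frac{57667242701}{70} \approx -8.2382 \cdot 10^{8}$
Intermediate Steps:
$U{\left(Z \right)} = \frac{1}{78 + Z}$
$\left(U{\left(62 \right)} + J{\left(138,-72 \right)}\right) \left(-228 - 35734\right) = \left(\frac{1}{78 + 62} + 166 \cdot 138\right) \left(-228 - 35734\right) = \left(\frac{1}{140} + 22908\right) \left(-35962\right) = \frac{3207121}{140} \left(-35962\right) = - \frac{57667242701}{70}$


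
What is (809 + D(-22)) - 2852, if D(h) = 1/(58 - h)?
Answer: -163439/80 ≈ -2043.0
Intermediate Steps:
(809 + D(-22)) - 2852 = (809 - 1/(-58 - 22)) - 2852 = (809 - 1/(-80)) - 2852 = (809 - 1*(-1/80)) - 2852 = (809 + 1/80) - 2852 = 64721/80 - 2852 = -163439/80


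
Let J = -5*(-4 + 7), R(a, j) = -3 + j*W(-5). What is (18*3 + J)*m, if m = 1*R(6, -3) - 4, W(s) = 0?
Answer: -273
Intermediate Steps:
R(a, j) = -3 (R(a, j) = -3 + j*0 = -3 + 0 = -3)
m = -7 (m = 1*(-3) - 4 = -3 - 4 = -7)
J = -15 (J = -5*3 = -15)
(18*3 + J)*m = (18*3 - 15)*(-7) = (54 - 15)*(-7) = 39*(-7) = -273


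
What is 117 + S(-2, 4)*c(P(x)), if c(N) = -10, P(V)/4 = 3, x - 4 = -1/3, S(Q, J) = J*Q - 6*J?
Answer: 437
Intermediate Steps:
S(Q, J) = -6*J + J*Q
x = 11/3 (x = 4 - 1/3 = 4 - 1*⅓ = 4 - ⅓ = 11/3 ≈ 3.6667)
P(V) = 12 (P(V) = 4*3 = 12)
117 + S(-2, 4)*c(P(x)) = 117 + (4*(-6 - 2))*(-10) = 117 + (4*(-8))*(-10) = 117 - 32*(-10) = 117 + 320 = 437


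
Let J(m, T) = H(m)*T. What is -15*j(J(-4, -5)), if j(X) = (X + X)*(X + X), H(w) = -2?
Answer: -6000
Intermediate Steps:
J(m, T) = -2*T
j(X) = 4*X**2 (j(X) = (2*X)*(2*X) = 4*X**2)
-15*j(J(-4, -5)) = -60*(-2*(-5))**2 = -60*10**2 = -60*100 = -15*400 = -6000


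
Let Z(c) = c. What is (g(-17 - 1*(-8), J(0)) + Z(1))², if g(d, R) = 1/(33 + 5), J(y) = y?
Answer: 1521/1444 ≈ 1.0533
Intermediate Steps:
g(d, R) = 1/38
(g(-17 - 1*(-8), J(0)) + Z(1))² = (1/38 + 1)² = (39/38)² = 1521/1444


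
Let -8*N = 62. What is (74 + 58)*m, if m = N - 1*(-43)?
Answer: 4653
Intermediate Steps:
N = -31/4 (N = -⅛*62 = -31/4 ≈ -7.7500)
m = 141/4 (m = -31/4 - 1*(-43) = -31/4 + 43 = 141/4 ≈ 35.250)
(74 + 58)*m = (74 + 58)*(141/4) = 132*(141/4) = 4653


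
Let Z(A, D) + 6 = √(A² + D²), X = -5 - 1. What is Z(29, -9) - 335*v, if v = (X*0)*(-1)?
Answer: -6 + √922 ≈ 24.364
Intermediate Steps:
X = -6
Z(A, D) = -6 + √(A² + D²)
v = 0 (v = -6*0*(-1) = 0*(-1) = 0)
Z(29, -9) - 335*v = (-6 + √(29² + (-9)²)) - 335*0 = (-6 + √(841 + 81)) + 0 = (-6 + √922) + 0 = -6 + √922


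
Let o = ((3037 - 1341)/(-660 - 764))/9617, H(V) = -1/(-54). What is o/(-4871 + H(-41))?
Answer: 5724/225133364129 ≈ 2.5425e-8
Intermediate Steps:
H(V) = 1/54 (H(V) = -1*(-1/54) = 1/54)
o = -106/855913 (o = (1696/(-1424))*(1/9617) = (1696*(-1/1424))*(1/9617) = -106/89*1/9617 = -106/855913 ≈ -0.00012384)
o/(-4871 + H(-41)) = -106/(855913*(-4871 + 1/54)) = -106/(855913*(-263033/54)) = -106/855913*(-54/263033) = 5724/225133364129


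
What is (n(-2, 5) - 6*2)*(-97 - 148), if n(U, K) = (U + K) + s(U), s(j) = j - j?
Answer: 2205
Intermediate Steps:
s(j) = 0
n(U, K) = K + U (n(U, K) = (U + K) + 0 = (K + U) + 0 = K + U)
(n(-2, 5) - 6*2)*(-97 - 148) = ((5 - 2) - 6*2)*(-97 - 148) = (3 - 12)*(-245) = -9*(-245) = 2205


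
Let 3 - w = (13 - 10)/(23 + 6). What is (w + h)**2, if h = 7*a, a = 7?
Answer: 2265025/841 ≈ 2693.3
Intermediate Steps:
h = 49 (h = 7*7 = 49)
w = 84/29 (w = 3 - (13 - 10)/(23 + 6) = 3 - 3/29 = 84/29 ≈ 2.8966)
(w + h)**2 = (84/29 + 49)**2 = (1505/29)**2 = 2265025/841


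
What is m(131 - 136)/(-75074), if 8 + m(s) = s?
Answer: 13/75074 ≈ 0.00017316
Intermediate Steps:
m(s) = -8 + s
m(131 - 136)/(-75074) = (-8 + (131 - 136))/(-75074) = (-8 - 5)*(-1/75074) = -13*(-1/75074) = 13/75074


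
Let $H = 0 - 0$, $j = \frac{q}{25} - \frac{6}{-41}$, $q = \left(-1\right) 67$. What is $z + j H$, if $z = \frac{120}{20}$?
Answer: $6$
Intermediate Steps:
$q = -67$
$j = - \frac{2597}{1025}$ ($j = - \frac{67}{25} - \frac{6}{-41} = \left(-67\right) \frac{1}{25} - - \frac{6}{41} = - \frac{67}{25} + \frac{6}{41} = - \frac{2597}{1025} \approx -2.5337$)
$H = 0$ ($H = 0 + 0 = 0$)
$z = 6$ ($z = 120 \cdot \frac{1}{20} = 6$)
$z + j H = 6 - 0 = 6 + 0 = 6$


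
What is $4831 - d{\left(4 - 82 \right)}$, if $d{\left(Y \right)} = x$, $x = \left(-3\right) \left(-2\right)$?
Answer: $4825$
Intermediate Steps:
$x = 6$
$d{\left(Y \right)} = 6$
$4831 - d{\left(4 - 82 \right)} = 4831 - 6 = 4825$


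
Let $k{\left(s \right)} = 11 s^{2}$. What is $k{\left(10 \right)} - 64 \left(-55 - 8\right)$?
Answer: $5132$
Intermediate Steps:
$k{\left(10 \right)} - 64 \left(-55 - 8\right) = 11 \cdot 10^{2} - 64 \left(-55 - 8\right) = 11 \cdot 100 - 64 \left(-55 - 8\right) = 1100 - -4032 = 1100 + 4032 = 5132$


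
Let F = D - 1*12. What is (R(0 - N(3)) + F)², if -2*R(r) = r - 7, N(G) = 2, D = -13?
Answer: 1681/4 ≈ 420.25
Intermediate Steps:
F = -25 (F = -13 - 1*12 = -13 - 12 = -25)
R(r) = 7/2 - r/2 (R(r) = -(r - 7)/2 = -(-7 + r)/2 = 7/2 - r/2)
(R(0 - N(3)) + F)² = ((7/2 - (0 - 1*2)/2) - 25)² = ((7/2 - (0 - 2)/2) - 25)² = ((7/2 - ½*(-2)) - 25)² = ((7/2 + 1) - 25)² = (9/2 - 25)² = (-41/2)² = 1681/4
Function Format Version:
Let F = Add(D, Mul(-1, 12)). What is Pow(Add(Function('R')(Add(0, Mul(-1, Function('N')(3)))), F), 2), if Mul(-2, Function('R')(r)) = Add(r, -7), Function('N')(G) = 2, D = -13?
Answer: Rational(1681, 4) ≈ 420.25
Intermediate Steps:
F = -25 (F = Add(-13, Mul(-1, 12)) = Add(-13, -12) = -25)
Function('R')(r) = Add(Rational(7, 2), Mul(Rational(-1, 2), r)) (Function('R')(r) = Mul(Rational(-1, 2), Add(r, -7)) = Mul(Rational(-1, 2), Add(-7, r)) = Add(Rational(7, 2), Mul(Rational(-1, 2), r)))
Pow(Add(Function('R')(Add(0, Mul(-1, Function('N')(3)))), F), 2) = Pow(Add(Add(Rational(7, 2), Mul(Rational(-1, 2), Add(0, Mul(-1, 2)))), -25), 2) = Pow(Add(Add(Rational(7, 2), Mul(Rational(-1, 2), Add(0, -2))), -25), 2) = Pow(Add(Add(Rational(7, 2), Mul(Rational(-1, 2), -2)), -25), 2) = Pow(Add(Add(Rational(7, 2), 1), -25), 2) = Pow(Add(Rational(9, 2), -25), 2) = Pow(Rational(-41, 2), 2) = Rational(1681, 4)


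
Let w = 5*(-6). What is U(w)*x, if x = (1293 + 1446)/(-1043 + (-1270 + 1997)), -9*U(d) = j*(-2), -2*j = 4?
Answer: 913/237 ≈ 3.8523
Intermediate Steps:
j = -2 (j = -1/2*4 = -2)
w = -30
U(d) = -4/9 (U(d) = -(-2)*(-2)/9 = -1/9*4 = -4/9)
x = -2739/316 (x = 2739/(-1043 + 727) = 2739/(-316) = 2739*(-1/316) = -2739/316 ≈ -8.6677)
U(w)*x = -4/9*(-2739/316) = 913/237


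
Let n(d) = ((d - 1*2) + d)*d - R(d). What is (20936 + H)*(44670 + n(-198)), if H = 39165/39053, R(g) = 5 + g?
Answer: 14445237925513/5579 ≈ 2.5892e+9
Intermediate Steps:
n(d) = -5 - d + d*(-2 + 2*d) (n(d) = ((d - 1*2) + d)*d - (5 + d) = ((d - 2) + d)*d + (-5 - d) = ((-2 + d) + d)*d + (-5 - d) = (-2 + 2*d)*d + (-5 - d) = d*(-2 + 2*d) + (-5 - d) = -5 - d + d*(-2 + 2*d))
H = 5595/5579 (H = 39165*(1/39053) = 5595/5579 ≈ 1.0029)
(20936 + H)*(44670 + n(-198)) = (20936 + 5595/5579)*(44670 + (-5 - 3*(-198) + 2*(-198)**2)) = 116807539*(44670 + (-5 + 594 + 2*39204))/5579 = 116807539*(44670 + (-5 + 594 + 78408))/5579 = 116807539*(44670 + 78997)/5579 = (116807539/5579)*123667 = 14445237925513/5579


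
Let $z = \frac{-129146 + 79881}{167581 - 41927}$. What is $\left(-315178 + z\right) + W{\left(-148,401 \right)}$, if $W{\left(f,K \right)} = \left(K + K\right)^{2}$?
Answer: $\frac{41217729739}{125654} \approx 3.2803 \cdot 10^{5}$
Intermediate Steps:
$W{\left(f,K \right)} = 4 K^{2}$ ($W{\left(f,K \right)} = \left(2 K\right)^{2} = 4 K^{2}$)
$z = - \frac{49265}{125654} \approx -0.39207$
$\left(-315178 + z\right) + W{\left(-148,401 \right)} = \left(-315178 - \frac{49265}{125654}\right) + 4 \cdot 401^{2} = - \frac{39603425677}{125654} + 4 \cdot 160801 = - \frac{39603425677}{125654} + 643204 = \frac{41217729739}{125654}$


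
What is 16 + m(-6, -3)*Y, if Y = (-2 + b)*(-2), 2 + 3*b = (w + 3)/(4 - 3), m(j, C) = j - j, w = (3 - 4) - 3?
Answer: 16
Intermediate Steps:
w = -4 (w = -1 - 3 = -4)
m(j, C) = 0
b = -1 (b = -⅔ + ((-4 + 3)/(4 - 3))/3 = -⅔ + (-1/1)/3 = -⅔ + (-1*1)/3 = -⅔ + (⅓)*(-1) = -⅔ - ⅓ = -1)
Y = 6 (Y = (-2 - 1)*(-2) = -3*(-2) = 6)
16 + m(-6, -3)*Y = 16 + 0*6 = 16 + 0 = 16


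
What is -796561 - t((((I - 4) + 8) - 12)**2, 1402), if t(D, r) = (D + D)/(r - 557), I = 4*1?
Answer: -673094077/845 ≈ -7.9656e+5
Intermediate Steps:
I = 4
t(D, r) = 2*D/(-557 + r) (t(D, r) = (2*D)/(-557 + r) = 2*D/(-557 + r))
-796561 - t((((I - 4) + 8) - 12)**2, 1402) = -796561 - 2*(((4 - 4) + 8) - 12)**2/(-557 + 1402) = -796561 - 2*((0 + 8) - 12)**2/845 = -796561 - 2*(8 - 12)**2/845 = -796561 - 2*(-4)**2/845 = -796561 - 2*16/845 = -796561 - 1*32/845 = -796561 - 32/845 = -673094077/845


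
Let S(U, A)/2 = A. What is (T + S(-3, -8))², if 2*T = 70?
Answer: 361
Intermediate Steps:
S(U, A) = 2*A
T = 35 (T = (½)*70 = 35)
(T + S(-3, -8))² = (35 + 2*(-8))² = (35 - 16)² = 19² = 361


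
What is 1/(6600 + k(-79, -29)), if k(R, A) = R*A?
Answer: 1/8891 ≈ 0.00011247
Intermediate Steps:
k(R, A) = A*R
1/(6600 + k(-79, -29)) = 1/(6600 - 29*(-79)) = 1/(6600 + 2291) = 1/8891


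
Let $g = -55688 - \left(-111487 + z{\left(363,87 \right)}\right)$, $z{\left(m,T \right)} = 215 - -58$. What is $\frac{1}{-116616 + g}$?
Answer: $- \frac{1}{61090} \approx -1.6369 \cdot 10^{-5}$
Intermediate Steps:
$z{\left(m,T \right)} = 273$ ($z{\left(m,T \right)} = 215 + 58 = 273$)
$g = 55526$ ($g = -55688 - \left(-111487 + 273\right) = -55688 - -111214 = -55688 + 111214 = 55526$)
$\frac{1}{-116616 + g} = \frac{1}{-116616 + 55526} = \frac{1}{-61090} = - \frac{1}{61090}$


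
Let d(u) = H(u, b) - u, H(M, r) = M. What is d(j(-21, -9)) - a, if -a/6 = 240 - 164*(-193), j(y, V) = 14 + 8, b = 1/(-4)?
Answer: 191352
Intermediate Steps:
b = -¼ ≈ -0.25000
j(y, V) = 22
a = -191352 (a = -6*(240 - 164*(-193)) = -6*(240 + 31652) = -6*31892 = -191352)
d(u) = 0 (d(u) = u - u = 0)
d(j(-21, -9)) - a = 0 - 1*(-191352) = 0 + 191352 = 191352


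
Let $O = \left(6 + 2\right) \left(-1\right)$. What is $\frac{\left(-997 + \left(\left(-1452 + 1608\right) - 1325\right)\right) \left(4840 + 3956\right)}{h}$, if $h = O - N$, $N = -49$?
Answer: $- \frac{19052136}{41} \approx -4.6469 \cdot 10^{5}$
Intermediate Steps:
$O = -8$ ($O = 8 \left(-1\right) = -8$)
$h = 41$ ($h = -8 - -49 = -8 + 49 = 41$)
$\frac{\left(-997 + \left(\left(-1452 + 1608\right) - 1325\right)\right) \left(4840 + 3956\right)}{h} = \frac{\left(-997 + \left(\left(-1452 + 1608\right) - 1325\right)\right) \left(4840 + 3956\right)}{41} = \left(-997 + \left(156 - 1325\right)\right) 8796 \cdot \frac{1}{41} = \left(-997 - 1169\right) 8796 \cdot \frac{1}{41} = \left(-2166\right) 8796 \cdot \frac{1}{41} = \left(-19052136\right) \frac{1}{41} = - \frac{19052136}{41}$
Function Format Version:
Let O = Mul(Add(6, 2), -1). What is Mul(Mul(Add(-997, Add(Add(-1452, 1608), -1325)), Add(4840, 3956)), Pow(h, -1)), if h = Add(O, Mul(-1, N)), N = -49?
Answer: Rational(-19052136, 41) ≈ -4.6469e+5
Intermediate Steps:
O = -8 (O = Mul(8, -1) = -8)
h = 41 (h = Add(-8, Mul(-1, -49)) = Add(-8, 49) = 41)
Mul(Mul(Add(-997, Add(Add(-1452, 1608), -1325)), Add(4840, 3956)), Pow(h, -1)) = Mul(Mul(Add(-997, Add(Add(-1452, 1608), -1325)), Add(4840, 3956)), Pow(41, -1)) = Mul(Mul(Add(-997, Add(156, -1325)), 8796), Rational(1, 41)) = Mul(Mul(Add(-997, -1169), 8796), Rational(1, 41)) = Mul(Mul(-2166, 8796), Rational(1, 41)) = Mul(-19052136, Rational(1, 41)) = Rational(-19052136, 41)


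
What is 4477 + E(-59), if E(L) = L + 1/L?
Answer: 260661/59 ≈ 4418.0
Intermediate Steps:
4477 + E(-59) = 4477 + (-59 + 1/(-59)) = 4477 + (-59 - 1/59) = 4477 - 3482/59 = 260661/59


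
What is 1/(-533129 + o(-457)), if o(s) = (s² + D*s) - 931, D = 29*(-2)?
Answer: -1/298705 ≈ -3.3478e-6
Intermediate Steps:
D = -58
o(s) = -931 + s² - 58*s (o(s) = (s² - 58*s) - 931 = -931 + s² - 58*s)
1/(-533129 + o(-457)) = 1/(-533129 + (-931 + (-457)² - 58*(-457))) = 1/(-533129 + (-931 + 208849 + 26506)) = 1/(-533129 + 234424) = 1/(-298705) = -1/298705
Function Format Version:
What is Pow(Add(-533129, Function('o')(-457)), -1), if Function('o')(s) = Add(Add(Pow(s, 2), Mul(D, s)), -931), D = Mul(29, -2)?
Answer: Rational(-1, 298705) ≈ -3.3478e-6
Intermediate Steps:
D = -58
Function('o')(s) = Add(-931, Pow(s, 2), Mul(-58, s)) (Function('o')(s) = Add(Add(Pow(s, 2), Mul(-58, s)), -931) = Add(-931, Pow(s, 2), Mul(-58, s)))
Pow(Add(-533129, Function('o')(-457)), -1) = Pow(Add(-533129, Add(-931, Pow(-457, 2), Mul(-58, -457))), -1) = Pow(Add(-533129, Add(-931, 208849, 26506)), -1) = Pow(Add(-533129, 234424), -1) = Pow(-298705, -1) = Rational(-1, 298705)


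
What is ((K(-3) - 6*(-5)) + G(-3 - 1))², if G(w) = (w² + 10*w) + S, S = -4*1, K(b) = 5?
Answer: 49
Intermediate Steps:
S = -4
G(w) = -4 + w² + 10*w (G(w) = (w² + 10*w) - 4 = -4 + w² + 10*w)
((K(-3) - 6*(-5)) + G(-3 - 1))² = ((5 - 6*(-5)) + (-4 + (-3 - 1)² + 10*(-3 - 1)))² = ((5 + 30) + (-4 + (-4)² + 10*(-4)))² = (35 + (-4 + 16 - 40))² = (35 - 28)² = 7² = 49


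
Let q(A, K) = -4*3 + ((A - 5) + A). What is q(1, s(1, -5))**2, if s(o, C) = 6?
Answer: 225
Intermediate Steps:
q(A, K) = -17 + 2*A (q(A, K) = -12 + ((-5 + A) + A) = -12 + (-5 + 2*A) = -17 + 2*A)
q(1, s(1, -5))**2 = (-17 + 2*1)**2 = (-17 + 2)**2 = (-15)**2 = 225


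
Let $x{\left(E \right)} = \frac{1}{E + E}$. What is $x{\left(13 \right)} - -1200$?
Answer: $\frac{31201}{26} \approx 1200.0$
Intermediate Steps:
$x{\left(E \right)} = \frac{1}{2 E}$
$x{\left(13 \right)} - -1200 = \frac{1}{2 \cdot 13} - -1200 = \frac{1}{2} \cdot \frac{1}{13} + 1200 = \frac{1}{26} + 1200 = \frac{31201}{26}$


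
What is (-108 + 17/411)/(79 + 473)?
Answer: -44371/226872 ≈ -0.19558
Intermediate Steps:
(-108 + 17/411)/(79 + 473) = (-108 + 17*(1/411))/552 = (-108 + 17/411)*(1/552) = -44371/411*1/552 = -44371/226872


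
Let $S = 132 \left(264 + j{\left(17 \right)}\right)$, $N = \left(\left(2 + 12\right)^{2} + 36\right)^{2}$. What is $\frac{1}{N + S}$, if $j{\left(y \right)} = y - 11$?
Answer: $\frac{1}{89464} \approx 1.1178 \cdot 10^{-5}$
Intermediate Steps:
$j{\left(y \right)} = -11 + y$
$N = 53824$ ($N = \left(14^{2} + 36\right)^{2} = \left(196 + 36\right)^{2} = 232^{2} = 53824$)
$S = 35640$ ($S = 132 \left(264 + \left(-11 + 17\right)\right) = 132 \left(264 + 6\right) = 132 \cdot 270 = 35640$)
$\frac{1}{N + S} = \frac{1}{53824 + 35640} = \frac{1}{89464}$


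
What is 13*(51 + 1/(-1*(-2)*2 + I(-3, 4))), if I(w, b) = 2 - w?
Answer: 5980/9 ≈ 664.44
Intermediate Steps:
13*(51 + 1/(-1*(-2)*2 + I(-3, 4))) = 13*(51 + 1/(-1*(-2)*2 + (2 - 1*(-3)))) = 13*(51 + 1/(2*2 + (2 + 3))) = 13*(51 + 1/(4 + 5)) = 13*(51 + 1/9) = 13*(460/9) = 5980/9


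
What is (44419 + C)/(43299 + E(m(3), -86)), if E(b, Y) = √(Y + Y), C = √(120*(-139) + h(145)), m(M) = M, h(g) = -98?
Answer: 1923298281/1874803573 + 2*√721454/1874803573 - 88838*I*√43/1874803573 + 43299*I*√16778/1874803573 ≈ 1.0259 + 0.0026808*I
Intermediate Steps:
C = I*√16778 (C = √(120*(-139) - 98) = √(-16680 - 98) = √(-16778) = I*√16778 ≈ 129.53*I)
E(b, Y) = √2*√Y (E(b, Y) = √(2*Y) = √2*√Y)
(44419 + C)/(43299 + E(m(3), -86)) = (44419 + I*√16778)/(43299 + √2*√(-86)) = (44419 + I*√16778)/(43299 + √2*(I*√86)) = (44419 + I*√16778)/(43299 + 2*I*√43)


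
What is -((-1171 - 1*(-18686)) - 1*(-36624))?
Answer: -54139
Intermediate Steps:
-((-1171 - 1*(-18686)) - 1*(-36624)) = -((-1171 + 18686) + 36624) = -(17515 + 36624) = -1*54139 = -54139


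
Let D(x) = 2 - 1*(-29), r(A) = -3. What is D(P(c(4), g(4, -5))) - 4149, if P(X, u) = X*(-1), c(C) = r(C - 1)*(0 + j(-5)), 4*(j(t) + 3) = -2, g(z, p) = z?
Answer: -4118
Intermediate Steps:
j(t) = -7/2 (j(t) = -3 + (1/4)*(-2) = -3 - 1/2 = -7/2)
c(C) = 21/2 (c(C) = -3*(0 - 7/2) = -3*(-7/2) = 21/2)
P(X, u) = -X
D(x) = 31 (D(x) = 2 + 29 = 31)
D(P(c(4), g(4, -5))) - 4149 = 31 - 4149 = -4118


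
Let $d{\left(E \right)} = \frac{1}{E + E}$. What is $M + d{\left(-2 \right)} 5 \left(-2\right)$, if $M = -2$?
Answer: $\frac{1}{2} \approx 0.5$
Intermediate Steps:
$d{\left(E \right)} = \frac{1}{2 E}$
$M + d{\left(-2 \right)} 5 \left(-2\right) = -2 + \frac{1}{2 \left(-2\right)} 5 \left(-2\right) = -2 + \frac{1}{2} \left(- \frac{1}{2}\right) \left(-10\right) = -2 - - \frac{5}{2} = -2 + \frac{5}{2} = \frac{1}{2}$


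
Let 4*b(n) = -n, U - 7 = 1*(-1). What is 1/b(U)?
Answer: -⅔ ≈ -0.66667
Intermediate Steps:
U = 6 (U = 7 + 1*(-1) = 7 - 1 = 6)
b(n) = -n/4 (b(n) = (-n)/4 = -n/4)
1/b(U) = 1/(-¼*6) = 1/(-3/2) = -⅔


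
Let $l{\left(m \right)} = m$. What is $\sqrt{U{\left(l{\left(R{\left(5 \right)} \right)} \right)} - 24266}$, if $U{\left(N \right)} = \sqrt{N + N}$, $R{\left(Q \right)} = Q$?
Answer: $\sqrt{-24266 + \sqrt{10}} \approx 155.77 i$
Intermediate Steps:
$U{\left(N \right)} = \sqrt{2} \sqrt{N}$ ($U{\left(N \right)} = \sqrt{2 N} = \sqrt{2} \sqrt{N}$)
$\sqrt{U{\left(l{\left(R{\left(5 \right)} \right)} \right)} - 24266} = \sqrt{\sqrt{2} \sqrt{5} - 24266} = \sqrt{\sqrt{10} - 24266} = \sqrt{-24266 + \sqrt{10}}$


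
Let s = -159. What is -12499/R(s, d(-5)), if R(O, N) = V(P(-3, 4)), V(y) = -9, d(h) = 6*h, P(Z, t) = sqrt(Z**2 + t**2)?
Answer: 12499/9 ≈ 1388.8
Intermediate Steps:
R(O, N) = -9
-12499/R(s, d(-5)) = -12499/(-9) = -12499*(-1/9) = 12499/9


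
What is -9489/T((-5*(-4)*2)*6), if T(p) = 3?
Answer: -3163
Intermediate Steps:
-9489/T((-5*(-4)*2)*6) = -9489/3 = -9489*1/3 = -3163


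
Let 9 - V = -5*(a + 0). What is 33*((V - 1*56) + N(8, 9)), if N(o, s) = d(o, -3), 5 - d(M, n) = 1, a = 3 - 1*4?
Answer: -1584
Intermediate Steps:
a = -1 (a = 3 - 4 = -1)
V = 4 (V = 9 - (-5)*(-1 + 0) = 9 - (-5)*(-1) = 9 - 1*5 = 9 - 5 = 4)
d(M, n) = 4 (d(M, n) = 5 - 1*1 = 5 - 1 = 4)
N(o, s) = 4
33*((V - 1*56) + N(8, 9)) = 33*((4 - 1*56) + 4) = 33*((4 - 56) + 4) = 33*(-52 + 4) = 33*(-48) = -1584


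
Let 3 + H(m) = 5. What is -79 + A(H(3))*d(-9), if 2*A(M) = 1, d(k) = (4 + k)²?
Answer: -133/2 ≈ -66.500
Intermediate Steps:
H(m) = 2 (H(m) = -3 + 5 = 2)
A(M) = ½ (A(M) = (½)*1 = ½)
-79 + A(H(3))*d(-9) = -79 + (4 - 9)²/2 = -79 + (½)*(-5)² = -79 + (½)*25 = -79 + 25/2 = -133/2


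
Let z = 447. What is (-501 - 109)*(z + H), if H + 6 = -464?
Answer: 14030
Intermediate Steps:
H = -470 (H = -6 - 464 = -470)
(-501 - 109)*(z + H) = (-501 - 109)*(447 - 470) = -610*(-23) = 14030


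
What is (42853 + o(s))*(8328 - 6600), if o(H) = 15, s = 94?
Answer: 74075904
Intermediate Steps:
(42853 + o(s))*(8328 - 6600) = (42853 + 15)*(8328 - 6600) = 42868*1728 = 74075904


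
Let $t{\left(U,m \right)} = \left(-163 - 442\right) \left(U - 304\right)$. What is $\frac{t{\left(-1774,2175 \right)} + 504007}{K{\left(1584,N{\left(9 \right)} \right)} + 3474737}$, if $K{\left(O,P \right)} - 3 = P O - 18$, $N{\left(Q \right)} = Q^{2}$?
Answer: $\frac{1761197}{3603026} \approx 0.48881$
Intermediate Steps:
$t{\left(U,m \right)} = 183920 - 605 U$ ($t{\left(U,m \right)} = - 605 \left(-304 + U\right) = 183920 - 605 U$)
$K{\left(O,P \right)} = -15 + O P$ ($K{\left(O,P \right)} = 3 + \left(P O - 18\right) = 3 + \left(O P - 18\right) = 3 + \left(-18 + O P\right) = -15 + O P$)
$\frac{t{\left(-1774,2175 \right)} + 504007}{K{\left(1584,N{\left(9 \right)} \right)} + 3474737} = \frac{\left(183920 - -1073270\right) + 504007}{\left(-15 + 1584 \cdot 9^{2}\right) + 3474737} = \frac{\left(183920 + 1073270\right) + 504007}{\left(-15 + 1584 \cdot 81\right) + 3474737} = \frac{1257190 + 504007}{\left(-15 + 128304\right) + 3474737} = \frac{1761197}{128289 + 3474737} = \frac{1761197}{3603026}$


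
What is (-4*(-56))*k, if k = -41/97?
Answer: -9184/97 ≈ -94.680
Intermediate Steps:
k = -41/97 (k = -41*1/97 = -41/97 ≈ -0.42268)
(-4*(-56))*k = -4*(-56)*(-41/97) = 224*(-41/97) = -9184/97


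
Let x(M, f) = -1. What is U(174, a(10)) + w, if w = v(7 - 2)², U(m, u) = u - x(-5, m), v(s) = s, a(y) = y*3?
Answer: 56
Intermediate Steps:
a(y) = 3*y
U(m, u) = 1 + u (U(m, u) = u - 1*(-1) = u + 1 = 1 + u)
w = 25 (w = (7 - 2)² = 5² = 25)
U(174, a(10)) + w = (1 + 3*10) + 25 = (1 + 30) + 25 = 31 + 25 = 56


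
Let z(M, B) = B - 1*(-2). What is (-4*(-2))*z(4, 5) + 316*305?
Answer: 96436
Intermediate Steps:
z(M, B) = 2 + B (z(M, B) = B + 2 = 2 + B)
(-4*(-2))*z(4, 5) + 316*305 = (-4*(-2))*(2 + 5) + 316*305 = 8*7 + 96380 = 56 + 96380 = 96436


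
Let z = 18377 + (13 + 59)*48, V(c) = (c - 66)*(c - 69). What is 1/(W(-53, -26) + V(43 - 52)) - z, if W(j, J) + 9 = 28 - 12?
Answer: -127875880/5857 ≈ -21833.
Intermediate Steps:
V(c) = (-69 + c)*(-66 + c) (V(c) = (-66 + c)*(-69 + c) = (-69 + c)*(-66 + c))
W(j, J) = 7 (W(j, J) = -9 + (28 - 12) = -9 + 16 = 7)
z = 21833 (z = 18377 + 72*48 = 18377 + 3456 = 21833)
1/(W(-53, -26) + V(43 - 52)) - z = 1/(7 + (4554 + (43 - 52)**2 - 135*(43 - 52))) - 1*21833 = 1/(7 + (4554 + (-9)**2 - 135*(-9))) - 21833 = 1/(7 + (4554 + 81 + 1215)) - 21833 = 1/(7 + 5850) - 21833 = 1/5857 - 21833 = -127875880/5857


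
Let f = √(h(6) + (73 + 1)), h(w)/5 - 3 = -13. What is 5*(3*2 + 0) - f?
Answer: 30 - 2*√6 ≈ 25.101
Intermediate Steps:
h(w) = -50 (h(w) = 15 + 5*(-13) = 15 - 65 = -50)
f = 2*√6 (f = √(-50 + (73 + 1)) = √(-50 + 74) = √24 = 2*√6 ≈ 4.8990)
5*(3*2 + 0) - f = 5*(3*2 + 0) - 2*√6 = 5*(6 + 0) - 2*√6 = 5*6 - 2*√6 = 30 - 2*√6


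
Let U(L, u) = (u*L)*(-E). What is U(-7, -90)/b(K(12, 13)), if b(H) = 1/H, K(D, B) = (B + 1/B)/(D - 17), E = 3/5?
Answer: 12852/13 ≈ 988.62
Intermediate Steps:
E = ⅗ (E = 3*(⅕) = ⅗ ≈ 0.60000)
K(D, B) = (B + 1/B)/(-17 + D)
U(L, u) = -3*L*u/5 (U(L, u) = (u*L)*(-1*⅗) = (L*u)*(-⅗) = -3*L*u/5)
U(-7, -90)/b(K(12, 13)) = (-⅗*(-7)*(-90))/(1/((1 + 13²)/(13*(-17 + 12)))) = -378*(1/13)*(1 + 169)/(-5) = -378*(1/13)*(-⅕)*170 = -378/(1/(-34/13)) = -378/(-13/34) = -378*(-34/13) = 12852/13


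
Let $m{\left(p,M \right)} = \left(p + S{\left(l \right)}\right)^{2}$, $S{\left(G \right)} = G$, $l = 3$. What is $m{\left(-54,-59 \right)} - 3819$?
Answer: $-1218$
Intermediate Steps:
$m{\left(p,M \right)} = \left(3 + p\right)^{2}$ ($m{\left(p,M \right)} = \left(p + 3\right)^{2} = \left(3 + p\right)^{2}$)
$m{\left(-54,-59 \right)} - 3819 = \left(3 - 54\right)^{2} - 3819 = \left(-51\right)^{2} - 3819 = 2601 - 3819 = -1218$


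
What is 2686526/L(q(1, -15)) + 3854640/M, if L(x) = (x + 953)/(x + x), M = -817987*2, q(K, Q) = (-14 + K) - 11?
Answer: -105483870952056/759909923 ≈ -1.3881e+5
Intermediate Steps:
q(K, Q) = -25 + K
M = -1635974
L(x) = (953 + x)/(2*x) (L(x) = (953 + x)/((2*x)) = (953 + x)*(1/(2*x)) = (953 + x)/(2*x))
2686526/L(q(1, -15)) + 3854640/M = 2686526/(((953 + (-25 + 1))/(2*(-25 + 1)))) + 3854640/(-1635974) = 2686526/(((½)*(953 - 24)/(-24))) + 3854640*(-1/1635974) = 2686526/(((½)*(-1/24)*929)) - 1927320/817987 = 2686526/(-929/48) - 1927320/817987 = 2686526*(-48/929) - 1927320/817987 = -128953248/929 - 1927320/817987 = -105483870952056/759909923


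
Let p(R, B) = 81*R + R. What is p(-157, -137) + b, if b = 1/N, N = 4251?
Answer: -54727373/4251 ≈ -12874.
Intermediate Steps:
p(R, B) = 82*R
b = 1/4251 ≈ 0.00023524
p(-157, -137) + b = 82*(-157) + 1/4251 = -12874 + 1/4251 = -54727373/4251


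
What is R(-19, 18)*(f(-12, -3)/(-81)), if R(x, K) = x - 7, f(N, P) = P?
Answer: -26/27 ≈ -0.96296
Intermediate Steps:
R(x, K) = -7 + x
R(-19, 18)*(f(-12, -3)/(-81)) = (-7 - 19)*(-3/(-81)) = -(-78)*(-1)/81 = -26*1/27 = -26/27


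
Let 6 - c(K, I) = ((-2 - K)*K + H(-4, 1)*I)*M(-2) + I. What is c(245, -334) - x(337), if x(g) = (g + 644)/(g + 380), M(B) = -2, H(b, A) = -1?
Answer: -28685585/239 ≈ -1.2002e+5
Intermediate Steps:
x(g) = (644 + g)/(380 + g)
c(K, I) = 6 - 3*I + 2*K*(-2 - K) (c(K, I) = 6 - (((-2 - K)*K - I)*(-2) + I) = 6 - ((K*(-2 - K) - I)*(-2) + I) = 6 - ((-I + K*(-2 - K))*(-2) + I) = 6 - ((2*I - 2*K*(-2 - K)) + I) = 6 - (3*I - 2*K*(-2 - K)) = 6 + (-3*I + 2*K*(-2 - K)) = 6 - 3*I + 2*K*(-2 - K))
c(245, -334) - x(337) = (6 - 4*245 - 3*(-334) - 2*245**2) - (644 + 337)/(380 + 337) = (6 - 980 + 1002 - 2*60025) - 981/717 = (6 - 980 + 1002 - 120050) - 981/717 = -120022 - 1*327/239 = -120022 - 327/239 = -28685585/239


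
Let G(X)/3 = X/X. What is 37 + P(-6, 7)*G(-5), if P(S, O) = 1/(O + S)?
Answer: 40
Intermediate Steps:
G(X) = 3 (G(X) = 3*(X/X) = 3*1 = 3)
37 + P(-6, 7)*G(-5) = 37 + 3/(7 - 6) = 37 + 3/1 = 37 + 1*3 = 37 + 3 = 40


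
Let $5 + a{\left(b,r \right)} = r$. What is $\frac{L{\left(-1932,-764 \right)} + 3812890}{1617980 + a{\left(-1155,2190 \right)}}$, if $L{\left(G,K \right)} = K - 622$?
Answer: $\frac{3811504}{1620165} \approx 2.3525$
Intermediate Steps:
$a{\left(b,r \right)} = -5 + r$
$L{\left(G,K \right)} = -622 + K$
$\frac{L{\left(-1932,-764 \right)} + 3812890}{1617980 + a{\left(-1155,2190 \right)}} = \frac{\left(-622 - 764\right) + 3812890}{1617980 + \left(-5 + 2190\right)} = \frac{-1386 + 3812890}{1617980 + 2185} = \frac{3811504}{1620165}$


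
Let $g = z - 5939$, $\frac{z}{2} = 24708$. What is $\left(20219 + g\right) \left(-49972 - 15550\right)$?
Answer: $-4173489312$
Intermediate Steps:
$z = 49416$ ($z = 2 \cdot 24708 = 49416$)
$g = 43477$ ($g = 49416 - 5939 = 43477$)
$\left(20219 + g\right) \left(-49972 - 15550\right) = \left(20219 + 43477\right) \left(-49972 - 15550\right) = 63696 \left(-65522\right) = -4173489312$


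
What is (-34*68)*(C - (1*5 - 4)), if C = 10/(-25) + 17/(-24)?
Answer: 73117/15 ≈ 4874.5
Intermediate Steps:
C = -133/120 (C = 10*(-1/25) + 17*(-1/24) = -⅖ - 17/24 = -133/120 ≈ -1.1083)
(-34*68)*(C - (1*5 - 4)) = (-34*68)*(-133/120 - (1*5 - 4)) = -2312*(-133/120 - (5 - 4)) = -2312*(-133/120 - 1*1) = -2312*(-133/120 - 1) = -2312*(-253/120) = 73117/15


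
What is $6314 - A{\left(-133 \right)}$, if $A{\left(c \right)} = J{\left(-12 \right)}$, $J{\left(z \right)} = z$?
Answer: $6326$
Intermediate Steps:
$A{\left(c \right)} = -12$
$6314 - A{\left(-133 \right)} = 6314 - -12 = 6314 + 12 = 6326$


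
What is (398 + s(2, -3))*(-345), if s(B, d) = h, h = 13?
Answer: -141795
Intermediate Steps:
s(B, d) = 13
(398 + s(2, -3))*(-345) = (398 + 13)*(-345) = 411*(-345) = -141795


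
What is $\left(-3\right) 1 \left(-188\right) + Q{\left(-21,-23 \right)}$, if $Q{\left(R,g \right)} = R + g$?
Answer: $520$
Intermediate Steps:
$\left(-3\right) 1 \left(-188\right) + Q{\left(-21,-23 \right)} = \left(-3\right) 1 \left(-188\right) - 44 = \left(-3\right) \left(-188\right) - 44 = 564 - 44 = 520$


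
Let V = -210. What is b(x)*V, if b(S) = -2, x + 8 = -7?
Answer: 420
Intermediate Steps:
x = -15 (x = -8 - 7 = -15)
b(x)*V = -2*(-210) = 420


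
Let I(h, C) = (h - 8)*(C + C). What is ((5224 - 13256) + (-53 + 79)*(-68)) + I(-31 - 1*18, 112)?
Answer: -22568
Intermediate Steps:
I(h, C) = 2*C*(-8 + h) (I(h, C) = (-8 + h)*(2*C) = 2*C*(-8 + h))
((5224 - 13256) + (-53 + 79)*(-68)) + I(-31 - 1*18, 112) = ((5224 - 13256) + (-53 + 79)*(-68)) + 2*112*(-8 + (-31 - 1*18)) = (-8032 + 26*(-68)) + 2*112*(-8 + (-31 - 18)) = (-8032 - 1768) + 2*112*(-8 - 49) = -9800 + 2*112*(-57) = -9800 - 12768 = -22568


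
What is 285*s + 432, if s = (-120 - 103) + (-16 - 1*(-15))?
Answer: -63408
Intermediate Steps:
s = -224 (s = -223 + (-16 + 15) = -223 - 1 = -224)
285*s + 432 = 285*(-224) + 432 = -63840 + 432 = -63408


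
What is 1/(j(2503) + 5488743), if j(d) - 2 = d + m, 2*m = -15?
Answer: 2/10982481 ≈ 1.8211e-7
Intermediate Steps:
m = -15/2 (m = (½)*(-15) = -15/2 ≈ -7.5000)
j(d) = -11/2 + d (j(d) = 2 + (d - 15/2) = 2 + (-15/2 + d) = -11/2 + d)
1/(j(2503) + 5488743) = 1/((-11/2 + 2503) + 5488743) = 1/(4995/2 + 5488743) = 1/(10982481/2) = 2/10982481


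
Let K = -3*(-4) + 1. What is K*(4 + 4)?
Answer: 104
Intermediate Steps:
K = 13 (K = 12 + 1 = 13)
K*(4 + 4) = 13*(4 + 4) = 13*8 = 104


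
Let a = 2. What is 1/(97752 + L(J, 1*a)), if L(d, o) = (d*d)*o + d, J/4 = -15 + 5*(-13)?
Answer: 1/302232 ≈ 3.3087e-6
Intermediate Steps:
J = -320 (J = 4*(-15 + 5*(-13)) = 4*(-15 - 65) = 4*(-80) = -320)
L(d, o) = d + o*d² (L(d, o) = d²*o + d = o*d² + d = d + o*d²)
1/(97752 + L(J, 1*a)) = 1/(97752 - 320*(1 - 320*2)) = 1/(97752 - 320*(1 - 640)) = 1/(97752 - 320*(-639)) = 1/(97752 + 204480) = 1/302232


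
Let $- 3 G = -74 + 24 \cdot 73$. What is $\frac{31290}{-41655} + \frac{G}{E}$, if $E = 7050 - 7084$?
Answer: $\frac{2223517}{141627} \approx 15.7$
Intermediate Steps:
$G = - \frac{1678}{3}$ ($G = - \frac{-74 + 24 \cdot 73}{3} = - \frac{-74 + 1752}{3} = \left(- \frac{1}{3}\right) 1678 = - \frac{1678}{3} \approx -559.33$)
$E = -34$
$\frac{31290}{-41655} + \frac{G}{E} = \frac{31290}{-41655} - \frac{1678}{3 \left(-34\right)} = 31290 \left(- \frac{1}{41655}\right) - - \frac{839}{51} = - \frac{2086}{2777} + \frac{839}{51} = \frac{2223517}{141627}$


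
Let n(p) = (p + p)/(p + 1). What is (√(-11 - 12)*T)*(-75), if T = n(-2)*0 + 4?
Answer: -300*I*√23 ≈ -1438.8*I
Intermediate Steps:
n(p) = 2*p/(1 + p) (n(p) = (2*p)/(1 + p) = 2*p/(1 + p))
T = 4 (T = (2*(-2)/(1 - 2))*0 + 4 = (2*(-2)/(-1))*0 + 4 = (2*(-2)*(-1))*0 + 4 = 4*0 + 4 = 0 + 4 = 4)
(√(-11 - 12)*T)*(-75) = (√(-11 - 12)*4)*(-75) = (√(-23)*4)*(-75) = ((I*√23)*4)*(-75) = (4*I*√23)*(-75) = -300*I*√23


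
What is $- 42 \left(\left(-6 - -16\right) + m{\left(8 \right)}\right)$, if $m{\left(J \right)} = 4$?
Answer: $-588$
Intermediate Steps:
$- 42 \left(\left(-6 - -16\right) + m{\left(8 \right)}\right) = - 42 \left(\left(-6 - -16\right) + 4\right) = - 42 \left(\left(-6 + 16\right) + 4\right) = - 42 \left(10 + 4\right) = \left(-42\right) 14 = -588$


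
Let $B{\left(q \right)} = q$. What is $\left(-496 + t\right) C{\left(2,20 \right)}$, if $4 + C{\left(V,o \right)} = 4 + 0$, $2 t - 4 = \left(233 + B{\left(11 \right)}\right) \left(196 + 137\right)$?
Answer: $0$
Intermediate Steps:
$t = 40628$ ($t = 2 + \frac{\left(233 + 11\right) \left(196 + 137\right)}{2} = 2 + \frac{244 \cdot 333}{2} = 2 + \frac{1}{2} \cdot 81252 = 2 + 40626 = 40628$)
$C{\left(V,o \right)} = 0$ ($C{\left(V,o \right)} = -4 + \left(4 + 0\right) = -4 + 4 = 0$)
$\left(-496 + t\right) C{\left(2,20 \right)} = \left(-496 + 40628\right) 0 = 40132 \cdot 0 = 0$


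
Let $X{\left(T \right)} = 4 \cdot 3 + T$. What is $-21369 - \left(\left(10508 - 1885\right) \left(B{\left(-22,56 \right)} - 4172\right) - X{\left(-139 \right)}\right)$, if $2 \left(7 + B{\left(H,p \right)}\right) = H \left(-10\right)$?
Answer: $35065491$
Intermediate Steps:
$B{\left(H,p \right)} = -7 - 5 H$ ($B{\left(H,p \right)} = -7 + \frac{H \left(-10\right)}{2} = -7 + \frac{\left(-10\right) H}{2} = -7 - 5 H$)
$X{\left(T \right)} = 12 + T$
$-21369 - \left(\left(10508 - 1885\right) \left(B{\left(-22,56 \right)} - 4172\right) - X{\left(-139 \right)}\right) = -21369 - \left(\left(10508 - 1885\right) \left(\left(-7 - -110\right) - 4172\right) - \left(12 - 139\right)\right) = -21369 - \left(8623 \left(\left(-7 + 110\right) - 4172\right) - -127\right) = -21369 - \left(8623 \left(103 - 4172\right) + 127\right) = -21369 - \left(8623 \left(-4069\right) + 127\right) = -21369 - \left(-35086987 + 127\right) = -21369 - -35086860 = -21369 + 35086860 = 35065491$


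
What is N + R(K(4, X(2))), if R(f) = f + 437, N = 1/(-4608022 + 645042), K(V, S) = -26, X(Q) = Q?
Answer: 1628784779/3962980 ≈ 411.00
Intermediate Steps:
N = -1/3962980 (N = 1/(-3962980) = -1/3962980 ≈ -2.5234e-7)
R(f) = 437 + f
N + R(K(4, X(2))) = -1/3962980 + (437 - 26) = -1/3962980 + 411 = 1628784779/3962980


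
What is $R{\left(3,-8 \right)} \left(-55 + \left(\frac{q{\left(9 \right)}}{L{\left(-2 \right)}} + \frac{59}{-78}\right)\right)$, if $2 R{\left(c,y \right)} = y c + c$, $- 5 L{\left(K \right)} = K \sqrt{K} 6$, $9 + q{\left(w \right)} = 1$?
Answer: $\frac{30443}{52} - \frac{35 i \sqrt{2}}{2} \approx 585.44 - 24.749 i$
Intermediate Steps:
$q{\left(w \right)} = -8$ ($q{\left(w \right)} = -9 + 1 = -8$)
$L{\left(K \right)} = - \frac{6 K^{\frac{3}{2}}}{5}$ ($L{\left(K \right)} = - \frac{K \sqrt{K} 6}{5} = - \frac{K^{\frac{3}{2}} \cdot 6}{5} = - \frac{6 K^{\frac{3}{2}}}{5}$)
$R{\left(c,y \right)} = \frac{c}{2} + \frac{c y}{2}$ ($R{\left(c,y \right)} = \frac{y c + c}{2} = \frac{c y + c}{2} = \frac{c + c y}{2} = \frac{c}{2} + \frac{c y}{2}$)
$R{\left(3,-8 \right)} \left(-55 + \left(\frac{q{\left(9 \right)}}{L{\left(-2 \right)}} + \frac{59}{-78}\right)\right) = \frac{1}{2} \cdot 3 \left(1 - 8\right) \left(-55 + \left(- \frac{8}{\left(- \frac{6}{5}\right) \left(-2\right)^{\frac{3}{2}}} + \frac{59}{-78}\right)\right) = \frac{1}{2} \cdot 3 \left(-7\right) \left(-55 + \left(- \frac{8}{\left(- \frac{6}{5}\right) \left(- 2 i \sqrt{2}\right)} + 59 \left(- \frac{1}{78}\right)\right)\right) = - \frac{21 \left(-55 - \left(\frac{59}{78} + \frac{8}{\frac{12}{5} i \sqrt{2}}\right)\right)}{2} = - \frac{21 \left(-55 - \left(\frac{59}{78} + 8 \left(- \frac{5 i \sqrt{2}}{24}\right)\right)\right)}{2} = - \frac{21 \left(-55 - \left(\frac{59}{78} - \frac{5 i \sqrt{2}}{3}\right)\right)}{2} = - \frac{21 \left(- \frac{4349}{78} + \frac{5 i \sqrt{2}}{3}\right)}{2} = \frac{30443}{52} - \frac{35 i \sqrt{2}}{2}$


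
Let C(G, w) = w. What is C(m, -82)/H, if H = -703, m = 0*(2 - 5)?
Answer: 82/703 ≈ 0.11664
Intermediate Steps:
m = 0 (m = 0*(-3) = 0)
C(m, -82)/H = -82/(-703) = -82*(-1/703) = 82/703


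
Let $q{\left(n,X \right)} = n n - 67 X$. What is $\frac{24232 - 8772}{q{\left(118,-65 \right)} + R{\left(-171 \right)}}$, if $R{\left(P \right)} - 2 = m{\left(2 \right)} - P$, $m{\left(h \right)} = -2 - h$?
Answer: $\frac{3865}{4612} \approx 0.83803$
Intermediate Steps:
$R{\left(P \right)} = -2 - P$ ($R{\left(P \right)} = 2 - \left(4 + P\right) = -2 - P$)
$q{\left(n,X \right)} = n^{2} - 67 X$
$\frac{24232 - 8772}{q{\left(118,-65 \right)} + R{\left(-171 \right)}} = \frac{24232 - 8772}{\left(118^{2} - -4355\right) - -169} = \frac{15460}{\left(13924 + 4355\right) + \left(-2 + 171\right)} = \frac{15460}{18279 + 169} = \frac{15460}{18448} = 15460 \cdot \frac{1}{18448} = \frac{3865}{4612}$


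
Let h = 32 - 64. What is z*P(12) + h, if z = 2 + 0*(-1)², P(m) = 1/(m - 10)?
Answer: -31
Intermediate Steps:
h = -32
P(m) = 1/(-10 + m)
z = 2 (z = 2 + 0*1 = 2 + 0 = 2)
z*P(12) + h = 2/(-10 + 12) - 32 = 2/2 - 32 = 2*(½) - 32 = 1 - 32 = -31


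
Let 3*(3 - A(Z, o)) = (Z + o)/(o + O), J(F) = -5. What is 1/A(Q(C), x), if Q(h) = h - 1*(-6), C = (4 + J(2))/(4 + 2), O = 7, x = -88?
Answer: 1458/3881 ≈ 0.37568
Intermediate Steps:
C = -1/6 (C = (4 - 5)/(4 + 2) = -1/6 ≈ -0.16667)
Q(h) = 6 + h (Q(h) = h + 6 = 6 + h)
A(Z, o) = 3 - (Z + o)/(3*(7 + o)) (A(Z, o) = 3 - (Z + o)/(3*(o + 7)) = 3 - (Z + o)/(3*(7 + o)))
1/A(Q(C), x) = 1/((63 - (6 - 1/6) + 8*(-88))/(3*(7 - 88))) = 1/((1/3)*(63 - 1*35/6 - 704)/(-81)) = 1/((1/3)*(-1/81)*(63 - 35/6 - 704)) = 1/((1/3)*(-1/81)*(-3881/6)) = 1/(3881/1458) = 1458/3881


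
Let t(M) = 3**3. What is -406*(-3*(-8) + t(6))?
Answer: -20706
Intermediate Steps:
t(M) = 27
-406*(-3*(-8) + t(6)) = -406*(-3*(-8) + 27) = -406*(24 + 27) = -406*51 = -20706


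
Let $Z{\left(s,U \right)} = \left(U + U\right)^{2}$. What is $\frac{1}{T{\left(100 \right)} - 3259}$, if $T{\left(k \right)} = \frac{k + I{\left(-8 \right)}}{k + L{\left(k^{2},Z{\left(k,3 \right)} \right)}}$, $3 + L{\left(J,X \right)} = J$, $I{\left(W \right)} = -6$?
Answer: $- \frac{10097}{32906029} \approx -0.00030684$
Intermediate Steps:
$Z{\left(s,U \right)} = 4 U^{2}$ ($Z{\left(s,U \right)} = \left(2 U\right)^{2} = 4 U^{2}$)
$L{\left(J,X \right)} = -3 + J$
$T{\left(k \right)} = \frac{-6 + k}{-3 + k + k^{2}}$ ($T{\left(k \right)} = \frac{k - 6}{k + \left(-3 + k^{2}\right)} = \frac{-6 + k}{-3 + k + k^{2}}$)
$\frac{1}{T{\left(100 \right)} - 3259} = \frac{1}{\frac{-6 + 100}{-3 + 100 + 100^{2}} - 3259} = \frac{1}{\frac{1}{-3 + 100 + 10000} \cdot 94 - 3259} = \frac{1}{\frac{1}{10097} \cdot 94 - 3259} = \frac{1}{\frac{94}{10097} - 3259} = \frac{1}{- \frac{32906029}{10097}} = - \frac{10097}{32906029}$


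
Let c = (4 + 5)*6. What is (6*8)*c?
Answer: 2592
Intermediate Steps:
c = 54 (c = 9*6 = 54)
(6*8)*c = (6*8)*54 = 48*54 = 2592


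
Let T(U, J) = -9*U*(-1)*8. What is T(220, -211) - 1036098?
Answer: -1020258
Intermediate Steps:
T(U, J) = 72*U (T(U, J) = -(-9)*U*8 = (9*U)*8 = 72*U)
T(220, -211) - 1036098 = 72*220 - 1036098 = 15840 - 1036098 = -1020258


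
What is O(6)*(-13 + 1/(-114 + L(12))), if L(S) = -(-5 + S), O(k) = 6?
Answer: -9444/121 ≈ -78.050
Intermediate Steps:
L(S) = 5 - S
O(6)*(-13 + 1/(-114 + L(12))) = 6*(-13 + 1/(-114 + (5 - 1*12))) = 6*(-13 + 1/(-114 + (5 - 12))) = 6*(-13 + 1/(-114 - 7)) = 6*(-13 + 1/(-121)) = 6*(-13 - 1/121) = 6*(-1574/121) = -9444/121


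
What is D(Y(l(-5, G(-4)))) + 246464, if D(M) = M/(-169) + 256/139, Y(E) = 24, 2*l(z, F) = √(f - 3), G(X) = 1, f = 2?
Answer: 5789725752/23491 ≈ 2.4647e+5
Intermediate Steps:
l(z, F) = I/2 (l(z, F) = √(2 - 3)/2 = √(-1)/2 = I/2)
D(M) = 256/139 - M/169 (D(M) = M*(-1/169) + 256*(1/139) = -M/169 + 256/139 = 256/139 - M/169)
D(Y(l(-5, G(-4)))) + 246464 = (256/139 - 1/169*24) + 246464 = (256/139 - 24/169) + 246464 = 39928/23491 + 246464 = 5789725752/23491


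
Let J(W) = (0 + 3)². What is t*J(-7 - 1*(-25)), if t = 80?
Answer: 720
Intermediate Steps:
J(W) = 9 (J(W) = 3² = 9)
t*J(-7 - 1*(-25)) = 80*9 = 720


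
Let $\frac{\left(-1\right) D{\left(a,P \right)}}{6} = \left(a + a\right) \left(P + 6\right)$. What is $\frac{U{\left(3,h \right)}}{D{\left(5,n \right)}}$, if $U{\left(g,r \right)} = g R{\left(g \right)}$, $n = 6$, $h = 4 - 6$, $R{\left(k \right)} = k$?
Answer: $- \frac{1}{80} \approx -0.0125$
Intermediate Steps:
$h = -2$ ($h = 4 - 6 = -2$)
$D{\left(a,P \right)} = - 12 a \left(6 + P\right)$ ($D{\left(a,P \right)} = - 6 \left(a + a\right) \left(P + 6\right) = - 6 \cdot 2 a \left(6 + P\right) = - 12 a \left(6 + P\right)$)
$U{\left(g,r \right)} = g^{2}$ ($U{\left(g,r \right)} = g g = g^{2}$)
$\frac{U{\left(3,h \right)}}{D{\left(5,n \right)}} = \frac{3^{2}}{\left(-12\right) 5 \left(6 + 6\right)} = \frac{9}{\left(-12\right) 5 \cdot 12} = \frac{9}{-720} = 9 \left(- \frac{1}{720}\right) = - \frac{1}{80}$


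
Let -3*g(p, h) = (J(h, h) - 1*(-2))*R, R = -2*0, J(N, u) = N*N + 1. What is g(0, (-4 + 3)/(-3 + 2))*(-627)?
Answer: 0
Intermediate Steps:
J(N, u) = 1 + N² (J(N, u) = N² + 1 = 1 + N²)
R = 0 (R = -2*0 = 0)
g(p, h) = 0 (g(p, h) = -((1 + h²) - 1*(-2))*0/3 = -((1 + h²) + 2)*0/3 = -(3 + h²)*0/3 = -⅓*0 = 0)
g(0, (-4 + 3)/(-3 + 2))*(-627) = 0*(-627) = 0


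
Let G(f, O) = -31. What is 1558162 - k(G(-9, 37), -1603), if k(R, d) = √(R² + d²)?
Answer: 1558162 - √2570570 ≈ 1.5566e+6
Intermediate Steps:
1558162 - k(G(-9, 37), -1603) = 1558162 - √((-31)² + (-1603)²) = 1558162 - √(961 + 2569609) = 1558162 - √2570570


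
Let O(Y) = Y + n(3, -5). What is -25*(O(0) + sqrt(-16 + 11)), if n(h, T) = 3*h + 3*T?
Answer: 150 - 25*I*sqrt(5) ≈ 150.0 - 55.902*I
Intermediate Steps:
n(h, T) = 3*T + 3*h
O(Y) = -6 + Y (O(Y) = Y + (3*(-5) + 3*3) = Y + (-15 + 9) = Y - 6 = -6 + Y)
-25*(O(0) + sqrt(-16 + 11)) = -25*((-6 + 0) + sqrt(-16 + 11)) = -25*(-6 + sqrt(-5)) = -25*(-6 + I*sqrt(5)) = 150 - 25*I*sqrt(5)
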